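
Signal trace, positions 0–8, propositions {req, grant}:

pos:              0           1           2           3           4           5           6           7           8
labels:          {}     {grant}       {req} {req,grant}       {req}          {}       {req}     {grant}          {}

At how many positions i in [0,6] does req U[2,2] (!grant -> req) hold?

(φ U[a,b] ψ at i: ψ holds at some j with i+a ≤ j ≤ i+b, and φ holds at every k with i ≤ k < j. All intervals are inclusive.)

1

Evaluate at each i in [0,6]:
  i=0: ✗ (lhs fails at k=0 before rhs at j=2)
  i=1: ✗ (lhs fails at k=1 before rhs at j=3)
  i=2: ✓ (rhs at j=4; lhs holds on [2,3])
  i=3: ✗ (no rhs in [5,5])
  i=4: ✗ (lhs fails at k=5 before rhs at j=6)
  i=5: ✗ (lhs fails at k=5 before rhs at j=7)
  i=6: ✗ (no rhs in [8,8])
Positions where it holds: {2} → 1.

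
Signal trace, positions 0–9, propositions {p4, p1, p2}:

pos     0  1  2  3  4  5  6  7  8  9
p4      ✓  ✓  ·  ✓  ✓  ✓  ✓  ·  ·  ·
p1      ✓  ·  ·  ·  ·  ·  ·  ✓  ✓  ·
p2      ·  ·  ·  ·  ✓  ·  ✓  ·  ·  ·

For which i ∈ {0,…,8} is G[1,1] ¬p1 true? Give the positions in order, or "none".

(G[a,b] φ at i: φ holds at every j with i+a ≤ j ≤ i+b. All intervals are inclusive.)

Evaluate at each i in [0,8]:
  i=0: ✓ (all of [1,1])
  i=1: ✓ (all of [2,2])
  i=2: ✓ (all of [3,3])
  i=3: ✓ (all of [4,4])
  i=4: ✓ (all of [5,5])
  i=5: ✓ (all of [6,6])
  i=6: ✗ (fails at j=7)
  i=7: ✗ (fails at j=8)
  i=8: ✓ (all of [9,9])

0, 1, 2, 3, 4, 5, 8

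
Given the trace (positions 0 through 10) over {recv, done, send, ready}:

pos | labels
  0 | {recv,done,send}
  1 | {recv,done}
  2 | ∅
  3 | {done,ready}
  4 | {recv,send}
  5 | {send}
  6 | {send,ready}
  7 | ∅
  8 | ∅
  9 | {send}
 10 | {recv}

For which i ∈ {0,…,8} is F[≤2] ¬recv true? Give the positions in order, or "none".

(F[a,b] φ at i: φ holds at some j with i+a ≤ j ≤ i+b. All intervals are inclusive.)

0, 1, 2, 3, 4, 5, 6, 7, 8

Evaluate at each i in [0,8]:
  i=0: ✓ (witness j=2)
  i=1: ✓ (witness j=2)
  i=2: ✓ (witness j=2)
  i=3: ✓ (witness j=3)
  i=4: ✓ (witness j=5)
  i=5: ✓ (witness j=5)
  i=6: ✓ (witness j=6)
  i=7: ✓ (witness j=7)
  i=8: ✓ (witness j=8)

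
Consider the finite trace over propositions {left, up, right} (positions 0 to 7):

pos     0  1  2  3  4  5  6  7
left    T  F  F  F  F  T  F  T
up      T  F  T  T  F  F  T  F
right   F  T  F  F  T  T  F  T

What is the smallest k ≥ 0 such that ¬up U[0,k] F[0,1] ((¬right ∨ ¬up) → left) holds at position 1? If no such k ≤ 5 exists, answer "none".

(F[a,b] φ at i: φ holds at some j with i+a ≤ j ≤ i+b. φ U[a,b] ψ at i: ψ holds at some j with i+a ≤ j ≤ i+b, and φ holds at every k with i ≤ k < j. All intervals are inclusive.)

Need earliest j ≥ 1 with F[0,1] ((¬right ∨ ¬up) → left), and ¬up at every k in [1,j-1].
  j=1: rhs fails.
  j=2: rhs fails.
  j=3: rhs fails.
  j=4: rhs holds but lhs fails at k=2.
  j=5: rhs holds but lhs fails at k=2.
  j=6: rhs holds but lhs fails at k=2.
No witness within the range → none.

none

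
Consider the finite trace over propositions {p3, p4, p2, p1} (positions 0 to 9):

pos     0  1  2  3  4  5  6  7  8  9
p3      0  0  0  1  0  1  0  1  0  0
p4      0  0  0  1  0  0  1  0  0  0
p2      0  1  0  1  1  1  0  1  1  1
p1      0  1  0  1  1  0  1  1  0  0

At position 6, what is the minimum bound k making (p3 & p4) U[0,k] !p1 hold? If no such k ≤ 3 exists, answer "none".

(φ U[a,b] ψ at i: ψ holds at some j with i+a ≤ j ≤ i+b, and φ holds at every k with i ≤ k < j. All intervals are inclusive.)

Need earliest j ≥ 6 with !p1, and (p3 & p4) at every k in [6,j-1].
  j=6: rhs fails.
  j=7: rhs fails.
  j=8: rhs holds but lhs fails at k=6.
  j=9: rhs holds but lhs fails at k=6.
No witness within the range → none.

none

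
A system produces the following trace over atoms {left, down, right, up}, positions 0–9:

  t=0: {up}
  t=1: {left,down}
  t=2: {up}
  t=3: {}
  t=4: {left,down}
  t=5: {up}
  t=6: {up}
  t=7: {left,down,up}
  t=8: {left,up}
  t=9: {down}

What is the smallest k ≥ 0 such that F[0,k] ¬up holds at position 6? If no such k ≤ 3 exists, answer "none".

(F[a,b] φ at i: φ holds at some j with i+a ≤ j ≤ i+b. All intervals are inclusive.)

3

Scan j = 6,7,… for ¬up:
  j=6: fails
  j=7: fails
  j=8: fails
  j=9: holds
First hit at j=9, so smallest k = 9-6 = 3.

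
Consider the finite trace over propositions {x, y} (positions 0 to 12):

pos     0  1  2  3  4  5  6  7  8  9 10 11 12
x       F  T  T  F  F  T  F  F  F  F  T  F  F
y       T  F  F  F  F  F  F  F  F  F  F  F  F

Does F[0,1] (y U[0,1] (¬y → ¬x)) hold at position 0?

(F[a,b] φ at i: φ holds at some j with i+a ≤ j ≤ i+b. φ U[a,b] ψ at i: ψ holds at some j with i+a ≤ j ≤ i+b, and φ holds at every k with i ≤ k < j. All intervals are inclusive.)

Check (y U[0,1] (¬y → ¬x)) at each j in [0,1]:
  j=0: holds
  j=1: fails
Found at j=0 → formula holds.

True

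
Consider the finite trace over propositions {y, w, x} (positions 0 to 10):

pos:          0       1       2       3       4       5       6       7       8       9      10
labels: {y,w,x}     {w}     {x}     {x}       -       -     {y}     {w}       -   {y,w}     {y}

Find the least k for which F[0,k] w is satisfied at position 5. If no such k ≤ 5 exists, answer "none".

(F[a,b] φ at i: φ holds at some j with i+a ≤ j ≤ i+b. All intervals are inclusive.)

Scan j = 5,6,… for w:
  j=5: fails
  j=6: fails
  j=7: holds
First hit at j=7, so smallest k = 7-5 = 2.

2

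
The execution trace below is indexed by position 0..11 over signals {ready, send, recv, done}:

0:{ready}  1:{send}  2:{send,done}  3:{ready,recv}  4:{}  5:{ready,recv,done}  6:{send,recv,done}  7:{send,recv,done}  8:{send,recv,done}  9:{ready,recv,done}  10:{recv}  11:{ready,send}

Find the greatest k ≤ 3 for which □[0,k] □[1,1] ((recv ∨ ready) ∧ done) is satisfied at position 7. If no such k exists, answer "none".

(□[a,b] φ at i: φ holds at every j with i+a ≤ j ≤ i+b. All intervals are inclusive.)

1

□[1,1] ((recv ∨ ready) ∧ done) must hold from j=7 onward; find where it first fails.
  j=7: holds
  j=8: holds
  j=9: fails
Holds on [7,8], so largest k = 1.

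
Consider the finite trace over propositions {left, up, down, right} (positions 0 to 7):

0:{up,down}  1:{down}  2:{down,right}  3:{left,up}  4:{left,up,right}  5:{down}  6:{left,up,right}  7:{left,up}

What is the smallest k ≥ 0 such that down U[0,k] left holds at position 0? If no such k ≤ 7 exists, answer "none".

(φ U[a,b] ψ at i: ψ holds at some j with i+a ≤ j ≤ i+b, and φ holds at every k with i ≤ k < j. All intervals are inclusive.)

Need earliest j ≥ 0 with left, and down at every k in [0,j-1].
  j=0: rhs fails.
  j=1: rhs fails.
  j=2: rhs fails.
  j=3: rhs holds; lhs holds on [0,2]. k = 3.

3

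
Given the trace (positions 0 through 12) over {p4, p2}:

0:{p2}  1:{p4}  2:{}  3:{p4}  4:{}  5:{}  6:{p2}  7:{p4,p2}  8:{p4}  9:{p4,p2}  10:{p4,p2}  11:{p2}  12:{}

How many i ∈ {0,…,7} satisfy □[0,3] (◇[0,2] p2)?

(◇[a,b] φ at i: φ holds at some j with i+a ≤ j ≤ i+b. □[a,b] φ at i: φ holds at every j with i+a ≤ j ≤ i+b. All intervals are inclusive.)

4

Evaluate at each i in [0,7]:
  i=0: ✗ (fails at j=1)
  i=1: ✗ (fails at j=1)
  i=2: ✗ (fails at j=2)
  i=3: ✗ (fails at j=3)
  i=4: ✓ (all of [4,7])
  i=5: ✓ (all of [5,8])
  i=6: ✓ (all of [6,9])
  i=7: ✓ (all of [7,10])
Positions where it holds: {4, 5, 6, 7} → 4.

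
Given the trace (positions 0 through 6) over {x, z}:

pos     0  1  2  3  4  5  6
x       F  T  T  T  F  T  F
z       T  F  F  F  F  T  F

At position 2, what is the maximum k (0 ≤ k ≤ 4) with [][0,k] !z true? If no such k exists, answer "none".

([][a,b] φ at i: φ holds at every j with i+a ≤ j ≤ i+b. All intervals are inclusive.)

2

!z must hold from j=2 onward; find where it first fails.
  j=2: holds
  j=3: holds
  j=4: holds
  j=5: fails
Holds on [2,4], so largest k = 2.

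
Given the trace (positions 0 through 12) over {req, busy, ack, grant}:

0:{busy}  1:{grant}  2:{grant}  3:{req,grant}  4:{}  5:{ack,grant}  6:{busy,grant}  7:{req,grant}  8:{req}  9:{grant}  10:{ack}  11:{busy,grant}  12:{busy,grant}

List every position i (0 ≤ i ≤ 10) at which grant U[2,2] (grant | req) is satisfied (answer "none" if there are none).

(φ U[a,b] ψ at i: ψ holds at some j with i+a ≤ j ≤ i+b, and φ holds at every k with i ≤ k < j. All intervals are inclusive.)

1, 5, 6

Evaluate at each i in [0,10]:
  i=0: ✗ (lhs fails at k=0 before rhs at j=2)
  i=1: ✓ (rhs at j=3; lhs holds on [1,2])
  i=2: ✗ (no rhs in [4,4])
  i=3: ✗ (lhs fails at k=4 before rhs at j=5)
  i=4: ✗ (lhs fails at k=4 before rhs at j=6)
  i=5: ✓ (rhs at j=7; lhs holds on [5,6])
  i=6: ✓ (rhs at j=8; lhs holds on [6,7])
  i=7: ✗ (lhs fails at k=8 before rhs at j=9)
  i=8: ✗ (no rhs in [10,10])
  i=9: ✗ (lhs fails at k=10 before rhs at j=11)
  i=10: ✗ (lhs fails at k=10 before rhs at j=12)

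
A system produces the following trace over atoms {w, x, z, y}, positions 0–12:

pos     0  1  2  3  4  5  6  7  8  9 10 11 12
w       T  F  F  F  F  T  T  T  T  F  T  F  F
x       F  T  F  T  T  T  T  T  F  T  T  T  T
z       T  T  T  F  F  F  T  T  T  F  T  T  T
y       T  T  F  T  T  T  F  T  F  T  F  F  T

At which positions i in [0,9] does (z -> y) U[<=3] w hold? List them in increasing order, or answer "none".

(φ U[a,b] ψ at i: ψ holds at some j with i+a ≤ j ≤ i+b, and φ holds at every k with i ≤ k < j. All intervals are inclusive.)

Evaluate at each i in [0,9]:
  i=0: ✓ (rhs at j=0)
  i=1: ✗ (no rhs in [1,4])
  i=2: ✗ (lhs fails at k=2 before rhs at j=5)
  i=3: ✓ (rhs at j=5; lhs holds on [3,4])
  i=4: ✓ (rhs at j=5; lhs holds on [4,4])
  i=5: ✓ (rhs at j=5)
  i=6: ✓ (rhs at j=6)
  i=7: ✓ (rhs at j=7)
  i=8: ✓ (rhs at j=8)
  i=9: ✓ (rhs at j=10; lhs holds on [9,9])

0, 3, 4, 5, 6, 7, 8, 9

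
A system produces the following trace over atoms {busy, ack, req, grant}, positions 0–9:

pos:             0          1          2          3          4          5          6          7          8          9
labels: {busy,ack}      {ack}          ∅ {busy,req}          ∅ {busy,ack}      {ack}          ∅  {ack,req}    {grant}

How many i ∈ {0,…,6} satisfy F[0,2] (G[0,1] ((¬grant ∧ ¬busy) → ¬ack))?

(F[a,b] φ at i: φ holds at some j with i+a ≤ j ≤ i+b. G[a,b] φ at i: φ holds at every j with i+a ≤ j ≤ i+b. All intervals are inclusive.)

5

Evaluate at each i in [0,6]:
  i=0: ✓ (witness j=2)
  i=1: ✓ (witness j=2)
  i=2: ✓ (witness j=2)
  i=3: ✓ (witness j=3)
  i=4: ✓ (witness j=4)
  i=5: ✗ (none in [5,7])
  i=6: ✗ (none in [6,8])
Positions where it holds: {0, 1, 2, 3, 4} → 5.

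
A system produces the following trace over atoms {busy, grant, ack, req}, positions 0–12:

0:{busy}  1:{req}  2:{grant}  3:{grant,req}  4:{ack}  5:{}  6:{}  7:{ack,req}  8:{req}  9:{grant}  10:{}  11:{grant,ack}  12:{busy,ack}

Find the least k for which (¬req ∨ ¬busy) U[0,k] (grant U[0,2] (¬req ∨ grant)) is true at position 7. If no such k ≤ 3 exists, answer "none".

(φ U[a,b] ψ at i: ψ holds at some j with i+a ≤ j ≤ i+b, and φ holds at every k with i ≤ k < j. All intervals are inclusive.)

Need earliest j ≥ 7 with (grant U[0,2] (¬req ∨ grant)), and (¬req ∨ ¬busy) at every k in [7,j-1].
  j=7: rhs fails.
  j=8: rhs fails.
  j=9: rhs holds; lhs holds on [7,8]. k = 2.

2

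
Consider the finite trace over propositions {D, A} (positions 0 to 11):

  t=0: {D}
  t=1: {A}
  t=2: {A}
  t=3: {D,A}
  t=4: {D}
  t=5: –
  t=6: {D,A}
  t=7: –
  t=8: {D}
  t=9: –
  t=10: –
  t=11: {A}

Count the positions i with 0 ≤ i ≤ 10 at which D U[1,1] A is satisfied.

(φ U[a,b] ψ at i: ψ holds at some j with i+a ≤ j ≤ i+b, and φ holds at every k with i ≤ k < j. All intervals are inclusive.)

1

Evaluate at each i in [0,10]:
  i=0: ✓ (rhs at j=1; lhs holds on [0,0])
  i=1: ✗ (lhs fails at k=1 before rhs at j=2)
  i=2: ✗ (lhs fails at k=2 before rhs at j=3)
  i=3: ✗ (no rhs in [4,4])
  i=4: ✗ (no rhs in [5,5])
  i=5: ✗ (lhs fails at k=5 before rhs at j=6)
  i=6: ✗ (no rhs in [7,7])
  i=7: ✗ (no rhs in [8,8])
  i=8: ✗ (no rhs in [9,9])
  i=9: ✗ (no rhs in [10,10])
  i=10: ✗ (lhs fails at k=10 before rhs at j=11)
Positions where it holds: {0} → 1.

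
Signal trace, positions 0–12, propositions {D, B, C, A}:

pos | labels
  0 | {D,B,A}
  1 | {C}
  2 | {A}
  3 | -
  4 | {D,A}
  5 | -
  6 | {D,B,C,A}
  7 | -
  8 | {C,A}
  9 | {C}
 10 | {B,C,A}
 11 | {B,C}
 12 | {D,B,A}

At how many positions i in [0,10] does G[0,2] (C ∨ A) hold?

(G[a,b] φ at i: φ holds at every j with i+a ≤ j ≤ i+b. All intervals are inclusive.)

4

Evaluate at each i in [0,10]:
  i=0: ✓ (all of [0,2])
  i=1: ✗ (fails at j=3)
  i=2: ✗ (fails at j=3)
  i=3: ✗ (fails at j=3)
  i=4: ✗ (fails at j=5)
  i=5: ✗ (fails at j=5)
  i=6: ✗ (fails at j=7)
  i=7: ✗ (fails at j=7)
  i=8: ✓ (all of [8,10])
  i=9: ✓ (all of [9,11])
  i=10: ✓ (all of [10,12])
Positions where it holds: {0, 8, 9, 10} → 4.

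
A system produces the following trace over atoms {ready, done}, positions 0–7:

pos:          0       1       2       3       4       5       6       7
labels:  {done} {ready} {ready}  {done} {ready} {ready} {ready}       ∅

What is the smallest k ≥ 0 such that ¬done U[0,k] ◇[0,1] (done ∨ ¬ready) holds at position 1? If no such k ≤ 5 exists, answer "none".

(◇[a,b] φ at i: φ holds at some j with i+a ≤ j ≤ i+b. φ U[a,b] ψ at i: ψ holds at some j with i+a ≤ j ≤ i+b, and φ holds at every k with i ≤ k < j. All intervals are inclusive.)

Need earliest j ≥ 1 with ◇[0,1] (done ∨ ¬ready), and ¬done at every k in [1,j-1].
  j=1: rhs fails.
  j=2: rhs holds; lhs holds on [1,1]. k = 1.

1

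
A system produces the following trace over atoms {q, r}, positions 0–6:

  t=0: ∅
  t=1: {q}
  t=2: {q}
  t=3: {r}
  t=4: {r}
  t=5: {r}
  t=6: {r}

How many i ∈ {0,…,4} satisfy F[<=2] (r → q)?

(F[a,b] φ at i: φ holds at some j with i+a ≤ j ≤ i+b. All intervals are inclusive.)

3

Evaluate at each i in [0,4]:
  i=0: ✓ (witness j=0)
  i=1: ✓ (witness j=1)
  i=2: ✓ (witness j=2)
  i=3: ✗ (none in [3,5])
  i=4: ✗ (none in [4,6])
Positions where it holds: {0, 1, 2} → 3.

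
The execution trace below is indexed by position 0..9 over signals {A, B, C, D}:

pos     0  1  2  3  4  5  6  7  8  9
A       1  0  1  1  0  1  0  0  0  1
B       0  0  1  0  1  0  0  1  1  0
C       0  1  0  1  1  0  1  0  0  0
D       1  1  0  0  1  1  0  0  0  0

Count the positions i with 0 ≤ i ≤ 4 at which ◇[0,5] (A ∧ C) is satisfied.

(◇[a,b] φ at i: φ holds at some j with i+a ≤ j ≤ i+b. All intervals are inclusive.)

4

Evaluate at each i in [0,4]:
  i=0: ✓ (witness j=3)
  i=1: ✓ (witness j=3)
  i=2: ✓ (witness j=3)
  i=3: ✓ (witness j=3)
  i=4: ✗ (none in [4,9])
Positions where it holds: {0, 1, 2, 3} → 4.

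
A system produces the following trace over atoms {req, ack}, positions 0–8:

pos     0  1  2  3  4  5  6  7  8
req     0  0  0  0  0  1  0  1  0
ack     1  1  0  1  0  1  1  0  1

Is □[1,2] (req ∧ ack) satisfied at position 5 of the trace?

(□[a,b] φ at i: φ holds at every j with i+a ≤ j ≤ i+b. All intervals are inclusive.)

False

Check (req ∧ ack) at every j in [6,7]:
  j=6: false
  j=7: false
Fails at j=6 → formula fails.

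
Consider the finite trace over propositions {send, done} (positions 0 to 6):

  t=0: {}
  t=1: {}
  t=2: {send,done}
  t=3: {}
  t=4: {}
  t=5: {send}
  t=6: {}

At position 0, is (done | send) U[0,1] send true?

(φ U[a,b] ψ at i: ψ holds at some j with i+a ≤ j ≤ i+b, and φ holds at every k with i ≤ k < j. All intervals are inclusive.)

Need some j in [0,1] with send, and (done | send) at every k in [0,j-1].
  j=0: send false.
  j=1: send false.
No j in the window works → until fails.

Does not hold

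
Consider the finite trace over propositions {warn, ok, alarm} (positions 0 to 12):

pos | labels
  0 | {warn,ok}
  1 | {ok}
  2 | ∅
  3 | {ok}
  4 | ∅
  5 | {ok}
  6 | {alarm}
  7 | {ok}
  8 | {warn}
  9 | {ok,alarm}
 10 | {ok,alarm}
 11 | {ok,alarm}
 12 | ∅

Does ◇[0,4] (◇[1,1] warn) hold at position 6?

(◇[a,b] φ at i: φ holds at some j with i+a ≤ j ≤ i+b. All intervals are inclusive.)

Yes

Check ◇[1,1] warn at each j in [6,10]:
  j=6: fails (none in [7,7])
  j=7: holds (witness at 8)
  j=8: fails (none in [9,9])
  j=9: fails (none in [10,10])
  j=10: fails (none in [11,11])
Found at j=7 → formula holds.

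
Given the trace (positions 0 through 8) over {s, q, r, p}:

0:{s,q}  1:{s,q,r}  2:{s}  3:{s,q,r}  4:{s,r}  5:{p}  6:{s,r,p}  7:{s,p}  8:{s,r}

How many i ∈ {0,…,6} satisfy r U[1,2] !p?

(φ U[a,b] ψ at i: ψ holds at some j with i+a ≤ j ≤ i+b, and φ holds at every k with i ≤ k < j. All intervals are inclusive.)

Evaluate at each i in [0,6]:
  i=0: ✗ (lhs fails at k=0 before rhs at j=1)
  i=1: ✓ (rhs at j=2; lhs holds on [1,1])
  i=2: ✗ (lhs fails at k=2 before rhs at j=3)
  i=3: ✓ (rhs at j=4; lhs holds on [3,3])
  i=4: ✗ (no rhs in [5,6])
  i=5: ✗ (no rhs in [6,7])
  i=6: ✗ (lhs fails at k=7 before rhs at j=8)
Positions where it holds: {1, 3} → 2.

2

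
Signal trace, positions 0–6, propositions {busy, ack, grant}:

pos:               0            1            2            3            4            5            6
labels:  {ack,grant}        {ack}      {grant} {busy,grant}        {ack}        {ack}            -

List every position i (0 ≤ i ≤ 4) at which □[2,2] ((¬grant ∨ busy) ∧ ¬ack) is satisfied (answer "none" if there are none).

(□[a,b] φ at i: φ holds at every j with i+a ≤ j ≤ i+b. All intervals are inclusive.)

Evaluate at each i in [0,4]:
  i=0: ✗ (fails at j=2)
  i=1: ✓ (all of [3,3])
  i=2: ✗ (fails at j=4)
  i=3: ✗ (fails at j=5)
  i=4: ✓ (all of [6,6])

1, 4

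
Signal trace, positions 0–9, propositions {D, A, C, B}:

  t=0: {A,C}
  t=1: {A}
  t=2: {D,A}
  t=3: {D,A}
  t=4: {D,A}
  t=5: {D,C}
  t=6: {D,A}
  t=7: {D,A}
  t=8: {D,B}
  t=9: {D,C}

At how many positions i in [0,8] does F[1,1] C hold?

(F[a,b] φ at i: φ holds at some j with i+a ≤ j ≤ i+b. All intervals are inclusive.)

2

Evaluate at each i in [0,8]:
  i=0: ✗ (none in [1,1])
  i=1: ✗ (none in [2,2])
  i=2: ✗ (none in [3,3])
  i=3: ✗ (none in [4,4])
  i=4: ✓ (witness j=5)
  i=5: ✗ (none in [6,6])
  i=6: ✗ (none in [7,7])
  i=7: ✗ (none in [8,8])
  i=8: ✓ (witness j=9)
Positions where it holds: {4, 8} → 2.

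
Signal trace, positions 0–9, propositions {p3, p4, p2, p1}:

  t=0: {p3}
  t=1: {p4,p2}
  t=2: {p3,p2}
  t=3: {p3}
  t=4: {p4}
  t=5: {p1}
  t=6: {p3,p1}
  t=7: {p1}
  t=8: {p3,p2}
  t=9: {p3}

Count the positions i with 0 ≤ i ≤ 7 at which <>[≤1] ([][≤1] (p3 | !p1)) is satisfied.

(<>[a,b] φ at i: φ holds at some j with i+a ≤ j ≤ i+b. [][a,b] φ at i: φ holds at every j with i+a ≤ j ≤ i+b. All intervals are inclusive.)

5

Evaluate at each i in [0,7]:
  i=0: ✓ (witness j=0)
  i=1: ✓ (witness j=1)
  i=2: ✓ (witness j=2)
  i=3: ✓ (witness j=3)
  i=4: ✗ (none in [4,5])
  i=5: ✗ (none in [5,6])
  i=6: ✗ (none in [6,7])
  i=7: ✓ (witness j=8)
Positions where it holds: {0, 1, 2, 3, 7} → 5.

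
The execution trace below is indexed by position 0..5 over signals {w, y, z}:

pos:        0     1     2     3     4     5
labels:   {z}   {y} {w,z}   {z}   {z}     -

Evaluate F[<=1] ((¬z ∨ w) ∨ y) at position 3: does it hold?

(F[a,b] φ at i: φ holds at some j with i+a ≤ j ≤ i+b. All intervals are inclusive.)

Check ((¬z ∨ w) ∨ y) at each j in [3,4]:
  j=3: false
  j=4: false
No position in the window satisfies it → formula fails.

False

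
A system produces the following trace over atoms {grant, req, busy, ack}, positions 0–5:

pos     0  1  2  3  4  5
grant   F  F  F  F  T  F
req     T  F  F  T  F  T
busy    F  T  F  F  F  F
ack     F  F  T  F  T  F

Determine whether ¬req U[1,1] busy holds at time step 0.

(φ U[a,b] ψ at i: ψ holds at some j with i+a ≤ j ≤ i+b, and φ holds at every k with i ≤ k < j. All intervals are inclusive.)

False

Need some j in [1,1] with busy, and ¬req at every k in [0,j-1].
  j=1: busy holds, but ¬req fails at k=0 → not this j.
No j in the window works → until fails.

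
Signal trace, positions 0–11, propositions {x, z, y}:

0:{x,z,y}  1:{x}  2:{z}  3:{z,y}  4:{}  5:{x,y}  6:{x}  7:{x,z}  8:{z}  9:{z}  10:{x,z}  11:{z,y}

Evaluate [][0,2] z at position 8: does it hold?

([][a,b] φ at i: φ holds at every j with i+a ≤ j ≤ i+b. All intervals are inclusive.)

Check z at every j in [8,10]:
  j=8: true
  j=9: true
  j=10: true
All positions satisfy it → formula holds.

Yes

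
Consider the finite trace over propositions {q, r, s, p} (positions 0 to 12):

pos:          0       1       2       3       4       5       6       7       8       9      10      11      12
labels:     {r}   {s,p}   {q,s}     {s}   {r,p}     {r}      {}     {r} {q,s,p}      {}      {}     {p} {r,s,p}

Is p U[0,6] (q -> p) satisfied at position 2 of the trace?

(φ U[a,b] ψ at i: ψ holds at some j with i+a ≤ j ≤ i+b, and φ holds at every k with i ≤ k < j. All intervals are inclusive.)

False

Need some j in [2,8] with (q -> p), and p at every k in [2,j-1].
  j=2: (q -> p) false.
  j=3: (q -> p) holds, but p fails at k=2 → not this j.
  j=4: (q -> p) holds, but p fails at k=2 → not this j.
  j=5: (q -> p) holds, but p fails at k=2 → not this j.
  j=6: (q -> p) holds, but p fails at k=2 → not this j.
  j=7: (q -> p) holds, but p fails at k=2 → not this j.
  j=8: (q -> p) holds, but p fails at k=2 → not this j.
No j in the window works → until fails.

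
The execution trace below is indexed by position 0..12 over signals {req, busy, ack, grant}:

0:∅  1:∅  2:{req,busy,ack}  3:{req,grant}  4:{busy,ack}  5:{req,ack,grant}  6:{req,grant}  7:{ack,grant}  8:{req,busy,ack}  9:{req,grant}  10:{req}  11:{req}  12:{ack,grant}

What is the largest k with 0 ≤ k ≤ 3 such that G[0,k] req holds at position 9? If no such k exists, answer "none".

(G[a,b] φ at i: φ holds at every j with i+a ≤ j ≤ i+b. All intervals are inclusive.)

2

req must hold from j=9 onward; find where it first fails.
  j=9: holds
  j=10: holds
  j=11: holds
  j=12: fails
Holds on [9,11], so largest k = 2.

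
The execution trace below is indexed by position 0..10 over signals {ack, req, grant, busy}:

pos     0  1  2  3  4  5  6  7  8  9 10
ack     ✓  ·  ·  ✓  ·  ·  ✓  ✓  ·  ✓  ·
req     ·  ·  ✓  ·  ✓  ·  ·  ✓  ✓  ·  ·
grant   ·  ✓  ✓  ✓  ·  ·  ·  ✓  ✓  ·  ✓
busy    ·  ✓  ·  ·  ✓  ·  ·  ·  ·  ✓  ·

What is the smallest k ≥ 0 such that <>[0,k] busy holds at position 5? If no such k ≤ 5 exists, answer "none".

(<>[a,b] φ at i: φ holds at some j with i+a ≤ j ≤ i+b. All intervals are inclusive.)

4

Scan j = 5,6,… for busy:
  j=5: fails
  j=6: fails
  j=7: fails
  j=8: fails
  j=9: holds
First hit at j=9, so smallest k = 9-5 = 4.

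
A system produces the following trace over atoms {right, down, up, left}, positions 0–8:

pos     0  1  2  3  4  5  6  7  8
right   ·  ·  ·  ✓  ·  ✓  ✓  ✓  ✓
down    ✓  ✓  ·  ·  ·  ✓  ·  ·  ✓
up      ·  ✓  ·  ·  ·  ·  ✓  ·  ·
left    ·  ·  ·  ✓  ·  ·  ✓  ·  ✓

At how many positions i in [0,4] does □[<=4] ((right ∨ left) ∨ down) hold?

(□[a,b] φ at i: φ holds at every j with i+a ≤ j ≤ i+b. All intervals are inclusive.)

Evaluate at each i in [0,4]:
  i=0: ✗ (fails at j=2)
  i=1: ✗ (fails at j=2)
  i=2: ✗ (fails at j=2)
  i=3: ✗ (fails at j=4)
  i=4: ✗ (fails at j=4)
Positions where it holds: {} → 0.

0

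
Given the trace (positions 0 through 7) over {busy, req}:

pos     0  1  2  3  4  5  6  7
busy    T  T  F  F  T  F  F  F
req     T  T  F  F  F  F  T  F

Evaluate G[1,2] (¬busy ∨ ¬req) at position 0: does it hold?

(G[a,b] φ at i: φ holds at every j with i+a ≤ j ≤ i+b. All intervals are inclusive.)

Check (¬busy ∨ ¬req) at every j in [1,2]:
  j=1: false
  j=2: true
Fails at j=1 → formula fails.

Does not hold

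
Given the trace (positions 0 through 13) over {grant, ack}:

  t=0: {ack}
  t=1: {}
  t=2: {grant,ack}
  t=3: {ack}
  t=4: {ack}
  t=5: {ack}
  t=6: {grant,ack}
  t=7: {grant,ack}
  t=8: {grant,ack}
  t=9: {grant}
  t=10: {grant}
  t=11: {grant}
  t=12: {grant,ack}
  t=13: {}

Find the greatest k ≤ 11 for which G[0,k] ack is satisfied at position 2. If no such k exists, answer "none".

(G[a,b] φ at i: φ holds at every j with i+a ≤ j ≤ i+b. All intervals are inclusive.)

ack must hold from j=2 onward; find where it first fails.
  j=2: holds
  j=3: holds
  j=4: holds
  j=5: holds
  j=6: holds
  j=7: holds
  j=8: holds
  j=9: fails
Holds on [2,8], so largest k = 6.

6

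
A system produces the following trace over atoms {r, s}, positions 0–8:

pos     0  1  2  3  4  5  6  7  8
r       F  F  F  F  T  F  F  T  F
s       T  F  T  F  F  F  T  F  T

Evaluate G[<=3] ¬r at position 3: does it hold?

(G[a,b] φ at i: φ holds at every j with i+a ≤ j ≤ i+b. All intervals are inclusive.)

No

Check ¬r at every j in [3,6]:
  j=3: true
  j=4: false
  j=5: true
  j=6: true
Fails at j=4 → formula fails.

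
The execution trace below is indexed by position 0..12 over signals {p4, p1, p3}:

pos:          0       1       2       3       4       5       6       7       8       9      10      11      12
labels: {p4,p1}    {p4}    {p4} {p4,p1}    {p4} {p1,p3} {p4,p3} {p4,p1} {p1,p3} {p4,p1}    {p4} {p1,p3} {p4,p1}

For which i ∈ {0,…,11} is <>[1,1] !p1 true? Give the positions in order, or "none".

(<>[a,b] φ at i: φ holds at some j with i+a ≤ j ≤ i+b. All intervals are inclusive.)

0, 1, 3, 5, 9

Evaluate at each i in [0,11]:
  i=0: ✓ (witness j=1)
  i=1: ✓ (witness j=2)
  i=2: ✗ (none in [3,3])
  i=3: ✓ (witness j=4)
  i=4: ✗ (none in [5,5])
  i=5: ✓ (witness j=6)
  i=6: ✗ (none in [7,7])
  i=7: ✗ (none in [8,8])
  i=8: ✗ (none in [9,9])
  i=9: ✓ (witness j=10)
  i=10: ✗ (none in [11,11])
  i=11: ✗ (none in [12,12])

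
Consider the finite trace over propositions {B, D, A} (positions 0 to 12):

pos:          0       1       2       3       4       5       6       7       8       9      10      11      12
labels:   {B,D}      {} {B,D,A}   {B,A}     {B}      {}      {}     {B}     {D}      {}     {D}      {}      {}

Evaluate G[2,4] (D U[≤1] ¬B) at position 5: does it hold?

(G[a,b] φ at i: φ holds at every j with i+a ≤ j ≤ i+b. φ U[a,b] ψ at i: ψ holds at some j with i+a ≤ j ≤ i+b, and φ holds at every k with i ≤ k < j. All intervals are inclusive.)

Check (D U[≤1] ¬B) at every j in [7,9]:
  j=7: fails
  j=8: holds
  j=9: holds
Fails at j=7 → formula fails.

Does not hold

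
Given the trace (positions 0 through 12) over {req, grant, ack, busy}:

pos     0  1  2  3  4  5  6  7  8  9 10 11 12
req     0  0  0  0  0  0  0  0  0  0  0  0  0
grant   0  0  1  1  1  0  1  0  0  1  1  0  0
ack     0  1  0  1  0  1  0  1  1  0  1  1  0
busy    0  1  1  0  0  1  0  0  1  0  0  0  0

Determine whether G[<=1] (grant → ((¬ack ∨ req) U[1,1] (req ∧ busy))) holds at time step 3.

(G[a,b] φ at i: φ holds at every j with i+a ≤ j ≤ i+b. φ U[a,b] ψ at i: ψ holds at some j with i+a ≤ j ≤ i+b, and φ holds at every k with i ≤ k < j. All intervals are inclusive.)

Check (grant → ((¬ack ∨ req) U[1,1] (req ∧ busy))) at every j in [3,4]:
  j=3: antecedent true; consequent fails → ✗
  j=4: antecedent true; consequent fails → ✗
Fails at j=3 → formula fails.

False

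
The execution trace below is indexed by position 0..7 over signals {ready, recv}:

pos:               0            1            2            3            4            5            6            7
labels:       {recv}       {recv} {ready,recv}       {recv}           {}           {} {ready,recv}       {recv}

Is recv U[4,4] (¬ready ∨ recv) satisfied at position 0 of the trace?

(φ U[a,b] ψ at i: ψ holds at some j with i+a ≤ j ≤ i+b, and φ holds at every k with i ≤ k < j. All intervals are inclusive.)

Need some j in [4,4] with (¬ready ∨ recv), and recv at every k in [0,j-1].
  j=4: (¬ready ∨ recv) holds; recv holds at every k in [0,3] → satisfied.

Holds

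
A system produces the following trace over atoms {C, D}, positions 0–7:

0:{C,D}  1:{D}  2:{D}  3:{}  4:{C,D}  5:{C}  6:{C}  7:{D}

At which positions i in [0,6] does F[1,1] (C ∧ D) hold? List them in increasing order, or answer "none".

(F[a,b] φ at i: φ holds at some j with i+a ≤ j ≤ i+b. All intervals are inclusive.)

Evaluate at each i in [0,6]:
  i=0: ✗ (none in [1,1])
  i=1: ✗ (none in [2,2])
  i=2: ✗ (none in [3,3])
  i=3: ✓ (witness j=4)
  i=4: ✗ (none in [5,5])
  i=5: ✗ (none in [6,6])
  i=6: ✗ (none in [7,7])

3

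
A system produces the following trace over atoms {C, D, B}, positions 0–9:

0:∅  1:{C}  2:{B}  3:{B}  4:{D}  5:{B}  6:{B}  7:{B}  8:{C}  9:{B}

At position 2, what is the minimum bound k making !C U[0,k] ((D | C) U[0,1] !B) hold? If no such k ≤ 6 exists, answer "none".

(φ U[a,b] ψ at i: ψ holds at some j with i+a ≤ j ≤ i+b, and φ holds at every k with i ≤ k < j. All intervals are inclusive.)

2

Need earliest j ≥ 2 with ((D | C) U[0,1] !B), and !C at every k in [2,j-1].
  j=2: rhs fails.
  j=3: rhs fails.
  j=4: rhs holds; lhs holds on [2,3]. k = 2.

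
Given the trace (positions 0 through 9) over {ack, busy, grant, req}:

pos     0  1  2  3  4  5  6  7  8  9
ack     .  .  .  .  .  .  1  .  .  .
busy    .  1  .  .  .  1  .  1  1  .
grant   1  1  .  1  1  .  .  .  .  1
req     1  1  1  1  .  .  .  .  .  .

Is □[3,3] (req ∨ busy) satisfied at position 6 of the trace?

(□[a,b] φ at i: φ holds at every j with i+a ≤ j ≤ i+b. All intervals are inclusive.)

Check (req ∨ busy) at every j in [9,9]:
  j=9: false
Fails at j=9 → formula fails.

Does not hold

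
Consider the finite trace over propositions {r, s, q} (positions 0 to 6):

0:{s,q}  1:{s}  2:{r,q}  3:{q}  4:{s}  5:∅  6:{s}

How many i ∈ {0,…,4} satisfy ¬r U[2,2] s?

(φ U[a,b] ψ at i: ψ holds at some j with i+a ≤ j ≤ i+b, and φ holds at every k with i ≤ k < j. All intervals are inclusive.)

Evaluate at each i in [0,4]:
  i=0: ✗ (no rhs in [2,2])
  i=1: ✗ (no rhs in [3,3])
  i=2: ✗ (lhs fails at k=2 before rhs at j=4)
  i=3: ✗ (no rhs in [5,5])
  i=4: ✓ (rhs at j=6; lhs holds on [4,5])
Positions where it holds: {4} → 1.

1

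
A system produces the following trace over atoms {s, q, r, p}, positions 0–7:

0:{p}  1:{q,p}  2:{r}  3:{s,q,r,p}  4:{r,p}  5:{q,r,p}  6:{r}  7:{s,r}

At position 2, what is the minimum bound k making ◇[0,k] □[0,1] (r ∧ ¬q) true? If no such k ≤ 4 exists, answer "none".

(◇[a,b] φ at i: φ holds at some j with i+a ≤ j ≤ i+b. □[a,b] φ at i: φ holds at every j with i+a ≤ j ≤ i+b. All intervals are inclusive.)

4

Scan j = 2,3,… for □[0,1] (r ∧ ¬q):
  j=2: fails
  j=3: fails
  j=4: fails
  j=5: fails
  j=6: holds
First hit at j=6, so smallest k = 6-2 = 4.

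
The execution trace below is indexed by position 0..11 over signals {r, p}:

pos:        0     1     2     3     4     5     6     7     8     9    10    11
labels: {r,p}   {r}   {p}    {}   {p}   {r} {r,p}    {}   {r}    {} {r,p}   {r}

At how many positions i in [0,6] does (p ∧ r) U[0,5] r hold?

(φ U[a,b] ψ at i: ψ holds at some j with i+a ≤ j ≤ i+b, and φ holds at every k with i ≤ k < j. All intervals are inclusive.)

4

Evaluate at each i in [0,6]:
  i=0: ✓ (rhs at j=0)
  i=1: ✓ (rhs at j=1)
  i=2: ✗ (lhs fails at k=2 before rhs at j=5)
  i=3: ✗ (lhs fails at k=3 before rhs at j=5)
  i=4: ✗ (lhs fails at k=4 before rhs at j=5)
  i=5: ✓ (rhs at j=5)
  i=6: ✓ (rhs at j=6)
Positions where it holds: {0, 1, 5, 6} → 4.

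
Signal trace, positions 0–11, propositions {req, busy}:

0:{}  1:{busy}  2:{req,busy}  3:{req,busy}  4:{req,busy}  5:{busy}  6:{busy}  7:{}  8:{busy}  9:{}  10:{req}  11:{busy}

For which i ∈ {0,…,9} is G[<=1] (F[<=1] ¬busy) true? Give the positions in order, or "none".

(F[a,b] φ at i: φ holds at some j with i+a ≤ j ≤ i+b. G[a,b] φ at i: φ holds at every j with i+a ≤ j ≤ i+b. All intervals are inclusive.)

6, 7, 8, 9

Evaluate at each i in [0,9]:
  i=0: ✗ (fails at j=1)
  i=1: ✗ (fails at j=1)
  i=2: ✗ (fails at j=2)
  i=3: ✗ (fails at j=3)
  i=4: ✗ (fails at j=4)
  i=5: ✗ (fails at j=5)
  i=6: ✓ (all of [6,7])
  i=7: ✓ (all of [7,8])
  i=8: ✓ (all of [8,9])
  i=9: ✓ (all of [9,10])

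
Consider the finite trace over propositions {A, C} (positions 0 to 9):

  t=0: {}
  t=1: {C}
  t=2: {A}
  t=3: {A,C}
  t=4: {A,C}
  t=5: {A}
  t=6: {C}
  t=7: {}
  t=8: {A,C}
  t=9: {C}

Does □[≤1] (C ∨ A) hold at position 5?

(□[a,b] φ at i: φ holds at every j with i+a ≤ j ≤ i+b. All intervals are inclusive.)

Yes

Check (C ∨ A) at every j in [5,6]:
  j=5: true
  j=6: true
All positions satisfy it → formula holds.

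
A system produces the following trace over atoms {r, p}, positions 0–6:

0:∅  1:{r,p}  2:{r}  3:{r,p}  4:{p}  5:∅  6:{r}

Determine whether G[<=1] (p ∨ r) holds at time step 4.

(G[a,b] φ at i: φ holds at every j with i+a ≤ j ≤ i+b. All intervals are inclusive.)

False

Check (p ∨ r) at every j in [4,5]:
  j=4: true
  j=5: false
Fails at j=5 → formula fails.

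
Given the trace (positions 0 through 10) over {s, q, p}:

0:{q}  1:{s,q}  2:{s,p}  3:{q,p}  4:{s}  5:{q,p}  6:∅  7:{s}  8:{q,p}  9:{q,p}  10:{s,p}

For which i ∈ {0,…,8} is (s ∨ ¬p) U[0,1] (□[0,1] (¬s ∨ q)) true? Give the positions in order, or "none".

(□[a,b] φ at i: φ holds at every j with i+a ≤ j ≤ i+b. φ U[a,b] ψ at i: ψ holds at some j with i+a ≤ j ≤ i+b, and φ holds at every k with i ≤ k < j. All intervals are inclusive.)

0, 4, 5, 7, 8

Evaluate at each i in [0,8]:
  i=0: ✓ (rhs at j=0)
  i=1: ✗ (no rhs in [1,2])
  i=2: ✗ (no rhs in [2,3])
  i=3: ✗ (no rhs in [3,4])
  i=4: ✓ (rhs at j=5; lhs holds on [4,4])
  i=5: ✓ (rhs at j=5)
  i=6: ✗ (no rhs in [6,7])
  i=7: ✓ (rhs at j=8; lhs holds on [7,7])
  i=8: ✓ (rhs at j=8)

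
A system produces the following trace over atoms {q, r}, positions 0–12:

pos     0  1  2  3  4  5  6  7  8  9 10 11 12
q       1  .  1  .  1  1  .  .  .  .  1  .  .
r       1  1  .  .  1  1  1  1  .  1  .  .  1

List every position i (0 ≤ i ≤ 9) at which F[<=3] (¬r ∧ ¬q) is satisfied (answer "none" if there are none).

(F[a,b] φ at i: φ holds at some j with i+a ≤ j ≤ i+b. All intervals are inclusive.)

Evaluate at each i in [0,9]:
  i=0: ✓ (witness j=3)
  i=1: ✓ (witness j=3)
  i=2: ✓ (witness j=3)
  i=3: ✓ (witness j=3)
  i=4: ✗ (none in [4,7])
  i=5: ✓ (witness j=8)
  i=6: ✓ (witness j=8)
  i=7: ✓ (witness j=8)
  i=8: ✓ (witness j=8)
  i=9: ✓ (witness j=11)

0, 1, 2, 3, 5, 6, 7, 8, 9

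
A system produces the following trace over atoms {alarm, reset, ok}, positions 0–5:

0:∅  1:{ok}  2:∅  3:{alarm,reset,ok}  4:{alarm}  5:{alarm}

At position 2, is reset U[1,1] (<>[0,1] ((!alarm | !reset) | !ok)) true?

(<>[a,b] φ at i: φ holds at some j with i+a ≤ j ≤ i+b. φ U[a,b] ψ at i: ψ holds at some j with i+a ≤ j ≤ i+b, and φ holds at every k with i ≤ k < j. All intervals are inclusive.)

False

Need some j in [3,3] with <>[0,1] ((!alarm | !reset) | !ok), and reset at every k in [2,j-1].
  j=3: <>[0,1] ((!alarm | !reset) | !ok) holds, but reset fails at k=2 → not this j.
No j in the window works → until fails.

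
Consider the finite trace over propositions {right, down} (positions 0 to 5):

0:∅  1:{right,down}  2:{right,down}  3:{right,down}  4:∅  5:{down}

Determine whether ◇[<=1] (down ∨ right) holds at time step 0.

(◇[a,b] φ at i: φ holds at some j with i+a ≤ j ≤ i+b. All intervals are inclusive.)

Holds

Check (down ∨ right) at each j in [0,1]:
  j=0: false
  j=1: true
Found at j=1 → formula holds.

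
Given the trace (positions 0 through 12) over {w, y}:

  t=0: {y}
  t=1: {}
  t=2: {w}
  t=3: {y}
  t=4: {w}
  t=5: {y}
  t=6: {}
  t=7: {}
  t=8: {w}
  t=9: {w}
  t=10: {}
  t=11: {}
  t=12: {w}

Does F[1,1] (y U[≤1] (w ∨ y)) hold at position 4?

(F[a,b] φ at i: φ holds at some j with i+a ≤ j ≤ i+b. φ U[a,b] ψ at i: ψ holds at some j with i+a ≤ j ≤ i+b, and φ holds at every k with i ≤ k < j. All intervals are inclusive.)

Holds

Check (y U[≤1] (w ∨ y)) at each j in [5,5]:
  j=5: holds
Found at j=5 → formula holds.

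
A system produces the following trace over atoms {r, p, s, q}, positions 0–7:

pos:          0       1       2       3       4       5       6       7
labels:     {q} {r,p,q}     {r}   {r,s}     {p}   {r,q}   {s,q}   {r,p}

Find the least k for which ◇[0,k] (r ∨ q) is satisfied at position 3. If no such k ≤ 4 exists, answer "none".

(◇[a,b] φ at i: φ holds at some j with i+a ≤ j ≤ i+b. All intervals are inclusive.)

Scan j = 3,4,… for (r ∨ q):
  j=3: holds
First hit at j=3, so smallest k = 3-3 = 0.

0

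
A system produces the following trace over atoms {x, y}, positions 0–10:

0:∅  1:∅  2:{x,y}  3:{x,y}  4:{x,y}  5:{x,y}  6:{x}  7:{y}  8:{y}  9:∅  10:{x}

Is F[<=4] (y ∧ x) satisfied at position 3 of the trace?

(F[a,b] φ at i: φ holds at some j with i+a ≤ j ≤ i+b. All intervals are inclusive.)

Check (y ∧ x) at each j in [3,7]:
  j=3: true
  j=4: true
  j=5: true
  j=6: false
  j=7: false
Found at j=3 → formula holds.

Holds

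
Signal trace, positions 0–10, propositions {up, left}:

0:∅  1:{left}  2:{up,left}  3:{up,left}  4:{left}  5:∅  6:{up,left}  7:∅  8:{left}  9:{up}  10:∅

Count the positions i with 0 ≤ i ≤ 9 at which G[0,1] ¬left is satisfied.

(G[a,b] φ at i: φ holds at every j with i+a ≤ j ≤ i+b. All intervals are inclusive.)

1

Evaluate at each i in [0,9]:
  i=0: ✗ (fails at j=1)
  i=1: ✗ (fails at j=1)
  i=2: ✗ (fails at j=2)
  i=3: ✗ (fails at j=3)
  i=4: ✗ (fails at j=4)
  i=5: ✗ (fails at j=6)
  i=6: ✗ (fails at j=6)
  i=7: ✗ (fails at j=8)
  i=8: ✗ (fails at j=8)
  i=9: ✓ (all of [9,10])
Positions where it holds: {9} → 1.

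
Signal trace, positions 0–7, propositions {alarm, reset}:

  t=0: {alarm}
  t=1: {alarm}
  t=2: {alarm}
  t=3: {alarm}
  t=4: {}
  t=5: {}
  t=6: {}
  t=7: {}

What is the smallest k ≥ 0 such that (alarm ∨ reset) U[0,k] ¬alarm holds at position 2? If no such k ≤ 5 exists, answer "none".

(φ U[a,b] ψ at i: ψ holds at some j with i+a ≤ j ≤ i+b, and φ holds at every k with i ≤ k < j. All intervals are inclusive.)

2

Need earliest j ≥ 2 with ¬alarm, and (alarm ∨ reset) at every k in [2,j-1].
  j=2: rhs fails.
  j=3: rhs fails.
  j=4: rhs holds; lhs holds on [2,3]. k = 2.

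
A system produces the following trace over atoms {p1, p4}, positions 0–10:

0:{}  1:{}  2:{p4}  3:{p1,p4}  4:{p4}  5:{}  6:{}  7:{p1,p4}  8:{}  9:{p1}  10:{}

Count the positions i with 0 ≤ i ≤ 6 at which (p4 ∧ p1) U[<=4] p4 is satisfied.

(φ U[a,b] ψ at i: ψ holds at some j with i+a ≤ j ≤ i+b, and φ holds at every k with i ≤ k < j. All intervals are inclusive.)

3

Evaluate at each i in [0,6]:
  i=0: ✗ (lhs fails at k=0 before rhs at j=2)
  i=1: ✗ (lhs fails at k=1 before rhs at j=2)
  i=2: ✓ (rhs at j=2)
  i=3: ✓ (rhs at j=3)
  i=4: ✓ (rhs at j=4)
  i=5: ✗ (lhs fails at k=5 before rhs at j=7)
  i=6: ✗ (lhs fails at k=6 before rhs at j=7)
Positions where it holds: {2, 3, 4} → 3.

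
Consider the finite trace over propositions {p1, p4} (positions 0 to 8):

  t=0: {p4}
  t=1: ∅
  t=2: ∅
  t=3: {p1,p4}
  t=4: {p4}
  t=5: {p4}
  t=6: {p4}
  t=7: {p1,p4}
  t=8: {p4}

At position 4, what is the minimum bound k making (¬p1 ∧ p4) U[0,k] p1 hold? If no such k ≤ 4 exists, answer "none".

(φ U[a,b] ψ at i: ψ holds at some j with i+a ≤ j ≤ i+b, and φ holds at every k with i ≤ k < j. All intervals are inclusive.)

3

Need earliest j ≥ 4 with p1, and (¬p1 ∧ p4) at every k in [4,j-1].
  j=4: rhs fails.
  j=5: rhs fails.
  j=6: rhs fails.
  j=7: rhs holds; lhs holds on [4,6]. k = 3.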